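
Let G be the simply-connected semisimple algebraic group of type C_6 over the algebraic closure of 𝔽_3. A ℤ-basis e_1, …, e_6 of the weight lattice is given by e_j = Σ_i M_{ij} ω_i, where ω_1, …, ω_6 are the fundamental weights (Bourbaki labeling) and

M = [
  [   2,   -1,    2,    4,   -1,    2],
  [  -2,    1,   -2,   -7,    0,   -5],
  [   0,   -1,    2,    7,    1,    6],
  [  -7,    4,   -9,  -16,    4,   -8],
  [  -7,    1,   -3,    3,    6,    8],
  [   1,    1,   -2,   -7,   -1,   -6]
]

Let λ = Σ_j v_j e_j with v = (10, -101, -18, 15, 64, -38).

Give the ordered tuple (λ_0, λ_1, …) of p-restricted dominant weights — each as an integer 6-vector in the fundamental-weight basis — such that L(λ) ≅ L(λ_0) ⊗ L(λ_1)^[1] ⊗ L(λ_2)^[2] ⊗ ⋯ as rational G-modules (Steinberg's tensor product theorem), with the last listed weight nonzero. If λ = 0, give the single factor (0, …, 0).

((2, 0, 0, 2, 2, 1), (1, 0, 2, 2, 2, 1))

ω-coordinates c = M·v, v = (10, -101, -18, 15, 64, -38):
  c_1 = 2·10 + (-1)·(-101) + (2)·(-18) + 4·15 + (-1)·(64) + (2)·(-38) = 5
  c_2 = (-2)·(10) + (1)·(-101) + (-2)·(-18) + (-7)·(15) + 0·64 + (-5)·(-38) = 0
  c_3 = 0·10 + (-1)·(-101) + (2)·(-18) + 7·15 + 1·64 + (6)·(-38) = 6
  c_4 = (-7)·(10) + (4)·(-101) + (-9)·(-18) + (-16)·(15) + 4·64 + (-8)·(-38) = 8
  c_5 = (-7)·(10) + (1)·(-101) + (-3)·(-18) + 3·15 + 6·64 + (8)·(-38) = 8
  c_6 = 1·10 + (1)·(-101) + (-2)·(-18) + (-7)·(15) + (-1)·(64) + (-6)·(-38) = 4
p = 3; digits c_i = Σ_j d_{ij}·3^j, 0 ≤ d_{ij} < 3:
  c_1 = 5 = 2·3^0 + 1·3^1
  c_2 = 0
  c_3 = 6 = 0·3^0 + 2·3^1
  c_4 = 8 = 2·3^0 + 2·3^1
  c_5 = 8 = 2·3^0 + 2·3^1
  c_6 = 4 = 1·3^0 + 1·3^1
λ_0 = (2, 0, 0, 2, 2, 1)
λ_1 = (1, 0, 2, 2, 2, 1)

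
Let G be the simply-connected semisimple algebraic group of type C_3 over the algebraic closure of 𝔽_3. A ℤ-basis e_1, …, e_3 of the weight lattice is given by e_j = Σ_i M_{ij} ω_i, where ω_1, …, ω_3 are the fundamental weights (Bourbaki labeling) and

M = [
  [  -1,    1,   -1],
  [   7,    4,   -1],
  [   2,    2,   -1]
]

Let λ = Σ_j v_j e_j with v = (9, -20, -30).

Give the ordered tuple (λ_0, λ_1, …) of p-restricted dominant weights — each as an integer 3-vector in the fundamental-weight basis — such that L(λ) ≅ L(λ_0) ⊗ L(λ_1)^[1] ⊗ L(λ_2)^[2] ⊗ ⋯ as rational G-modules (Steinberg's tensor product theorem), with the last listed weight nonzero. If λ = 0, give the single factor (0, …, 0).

Converting to the ω-basis (c_i = row i of M dotted with v = (9, -20, -30)):
  c_1 = (-1)·(9) + (1)·(-20) + (-1)·(-30) = 1
  c_2 = 7·9 + (4)·(-20) + (-1)·(-30) = 13
  c_3 = 2·9 + (2)·(-20) + (-1)·(-30) = 8
Writing each c_i in base p = 3:
  c_1 = 1 = 1·3^0
  c_2 = 13 = 1·3^0 + 1·3^1 + 1·3^2
  c_3 = 8 = 2·3^0 + 2·3^1
Factor λ_0 = (1, 1, 2)
Factor λ_1 = (0, 1, 2)
Factor λ_2 = (0, 1, 0)

((1, 1, 2), (0, 1, 2), (0, 1, 0))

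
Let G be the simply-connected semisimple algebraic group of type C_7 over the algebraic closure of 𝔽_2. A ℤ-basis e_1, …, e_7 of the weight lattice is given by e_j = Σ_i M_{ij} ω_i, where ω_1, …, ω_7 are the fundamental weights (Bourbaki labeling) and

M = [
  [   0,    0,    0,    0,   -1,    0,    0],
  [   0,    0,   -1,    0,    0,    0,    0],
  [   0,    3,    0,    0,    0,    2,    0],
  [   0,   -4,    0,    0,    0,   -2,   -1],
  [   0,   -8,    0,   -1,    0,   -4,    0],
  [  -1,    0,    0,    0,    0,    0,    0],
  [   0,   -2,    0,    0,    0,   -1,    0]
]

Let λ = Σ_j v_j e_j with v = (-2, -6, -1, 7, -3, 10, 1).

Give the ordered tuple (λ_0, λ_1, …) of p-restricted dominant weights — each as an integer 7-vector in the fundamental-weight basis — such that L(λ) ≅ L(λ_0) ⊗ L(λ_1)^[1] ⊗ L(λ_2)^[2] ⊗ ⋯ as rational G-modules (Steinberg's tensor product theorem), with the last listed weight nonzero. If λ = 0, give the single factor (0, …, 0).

((1, 1, 0, 1, 1, 0, 0), (1, 0, 1, 1, 0, 1, 1))

ω-coordinates c = M·v, v = (-2, -6, -1, 7, -3, 10, 1):
  c_1 = 0*-2 + 0*-6 + 0*-1 + 0*7 + -1*-3 + 0*10 + 0*1 = 3
  c_2 = 0*-2 + 0*-6 + -1*-1 + 0*7 + 0*-3 + 0*10 + 0*1 = 1
  c_3 = 0*-2 + 3*-6 + 0*-1 + 0*7 + 0*-3 + 2*10 + 0*1 = 2
  c_4 = 0*-2 + -4*-6 + 0*-1 + 0*7 + 0*-3 + -2*10 + -1*1 = 3
  c_5 = 0*-2 + -8*-6 + 0*-1 + -1*7 + 0*-3 + -4*10 + 0*1 = 1
  c_6 = -1*-2 + 0*-6 + 0*-1 + 0*7 + 0*-3 + 0*10 + 0*1 = 2
  c_7 = 0*-2 + -2*-6 + 0*-1 + 0*7 + 0*-3 + -1*10 + 0*1 = 2
Base-2 expansion of each c_i:
  c_1 = 3 = 1·2^0 + 1·2^1
  c_2 = 1 = 1·2^0
  c_3 = 2 = 0·2^0 + 1·2^1
  c_4 = 3 = 1·2^0 + 1·2^1
  c_5 = 1 = 1·2^0
  c_6 = 2 = 0·2^0 + 1·2^1
  c_7 = 2 = 0·2^0 + 1·2^1
λ_0 = (1, 1, 0, 1, 1, 0, 0)
λ_1 = (1, 0, 1, 1, 0, 1, 1)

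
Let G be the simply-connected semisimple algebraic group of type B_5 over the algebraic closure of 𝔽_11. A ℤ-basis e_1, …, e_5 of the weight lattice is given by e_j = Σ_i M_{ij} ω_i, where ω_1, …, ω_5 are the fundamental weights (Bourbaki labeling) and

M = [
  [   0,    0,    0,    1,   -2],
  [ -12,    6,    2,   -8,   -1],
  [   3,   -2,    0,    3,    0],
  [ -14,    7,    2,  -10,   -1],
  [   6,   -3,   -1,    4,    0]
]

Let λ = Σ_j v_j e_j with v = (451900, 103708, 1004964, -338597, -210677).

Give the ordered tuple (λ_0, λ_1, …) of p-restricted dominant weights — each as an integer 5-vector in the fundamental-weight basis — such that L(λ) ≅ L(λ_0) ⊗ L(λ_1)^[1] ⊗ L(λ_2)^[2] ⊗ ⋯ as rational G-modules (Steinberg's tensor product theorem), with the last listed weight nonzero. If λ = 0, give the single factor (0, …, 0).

Change of basis e → ω: c = M·v where v = (451900, 103708, 1004964, -338597, -210677):
  c_1 = 0*451900 + 0*103708 + 0*1004964 + 1*-338597 + -2*-210677 = 82757
  c_2 = -12*451900 + 6*103708 + 2*1004964 + -8*-338597 + -1*-210677 = 128829
  c_3 = 3*451900 + -2*103708 + 0*1004964 + 3*-338597 + 0*-210677 = 132493
  c_4 = -14*451900 + 7*103708 + 2*1004964 + -10*-338597 + -1*-210677 = 5931
  c_5 = 6*451900 + -3*103708 + -1*1004964 + 4*-338597 + 0*-210677 = 40924
Expand coordinatewise in base 11:
  c_1 = 82757 = 4·11^0 + 10·11^1 + 1·11^2 + 7·11^3 + 5·11^4
  c_2 = 128829 = 8·11^0 + 7·11^1 + 8·11^2 + 8·11^3 + 8·11^4
  c_3 = 132493 = 9·11^0 + 10·11^1 + 5·11^2 + 0·11^3 + 9·11^4
  c_4 = 5931 = 2·11^0 + 0·11^1 + 5·11^2 + 4·11^3
  c_5 = 40924 = 4·11^0 + 2·11^1 + 8·11^2 + 8·11^3 + 2·11^4
Factor λ_0 = (4, 8, 9, 2, 4)
Factor λ_1 = (10, 7, 10, 0, 2)
Factor λ_2 = (1, 8, 5, 5, 8)
Factor λ_3 = (7, 8, 0, 4, 8)
Factor λ_4 = (5, 8, 9, 0, 2)

((4, 8, 9, 2, 4), (10, 7, 10, 0, 2), (1, 8, 5, 5, 8), (7, 8, 0, 4, 8), (5, 8, 9, 0, 2))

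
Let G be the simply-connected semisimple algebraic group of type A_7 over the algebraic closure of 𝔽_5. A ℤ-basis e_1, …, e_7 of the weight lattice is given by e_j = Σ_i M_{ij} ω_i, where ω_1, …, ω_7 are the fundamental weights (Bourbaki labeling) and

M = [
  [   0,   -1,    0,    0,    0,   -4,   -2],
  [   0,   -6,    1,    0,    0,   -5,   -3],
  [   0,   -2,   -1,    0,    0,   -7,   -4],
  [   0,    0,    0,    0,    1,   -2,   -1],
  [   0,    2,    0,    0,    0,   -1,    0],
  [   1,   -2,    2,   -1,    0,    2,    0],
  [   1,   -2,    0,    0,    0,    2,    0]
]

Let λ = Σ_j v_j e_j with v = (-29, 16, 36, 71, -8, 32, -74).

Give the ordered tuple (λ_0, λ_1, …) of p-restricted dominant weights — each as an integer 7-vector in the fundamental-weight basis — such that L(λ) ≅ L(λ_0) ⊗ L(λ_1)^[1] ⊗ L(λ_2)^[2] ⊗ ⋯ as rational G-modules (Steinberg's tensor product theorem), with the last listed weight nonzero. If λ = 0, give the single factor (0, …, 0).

((4, 2, 4, 2, 0, 4, 3),)

ω-coordinates c = M·v, v = (-29, 16, 36, 71, -8, 32, -74):
  c_1 = 0*-29 + -1*16 + 0*36 + 0*71 + 0*-8 + -4*32 + -2*-74 = 4
  c_2 = 0*-29 + -6*16 + 1*36 + 0*71 + 0*-8 + -5*32 + -3*-74 = 2
  c_3 = 0*-29 + -2*16 + -1*36 + 0*71 + 0*-8 + -7*32 + -4*-74 = 4
  c_4 = 0*-29 + 0*16 + 0*36 + 0*71 + 1*-8 + -2*32 + -1*-74 = 2
  c_5 = 0*-29 + 2*16 + 0*36 + 0*71 + 0*-8 + -1*32 + 0*-74 = 0
  c_6 = 1*-29 + -2*16 + 2*36 + -1*71 + 0*-8 + 2*32 + 0*-74 = 4
  c_7 = 1*-29 + -2*16 + 0*36 + 0*71 + 0*-8 + 2*32 + 0*-74 = 3
Writing each c_i in base p = 5:
  c_1 = 4 = 4·5^0
  c_2 = 2 = 2·5^0
  c_3 = 4 = 4·5^0
  c_4 = 2 = 2·5^0
  c_5 = 0
  c_6 = 4 = 4·5^0
  c_7 = 3 = 3·5^0
p-restricted factor λ_0 = (4, 2, 4, 2, 0, 4, 3)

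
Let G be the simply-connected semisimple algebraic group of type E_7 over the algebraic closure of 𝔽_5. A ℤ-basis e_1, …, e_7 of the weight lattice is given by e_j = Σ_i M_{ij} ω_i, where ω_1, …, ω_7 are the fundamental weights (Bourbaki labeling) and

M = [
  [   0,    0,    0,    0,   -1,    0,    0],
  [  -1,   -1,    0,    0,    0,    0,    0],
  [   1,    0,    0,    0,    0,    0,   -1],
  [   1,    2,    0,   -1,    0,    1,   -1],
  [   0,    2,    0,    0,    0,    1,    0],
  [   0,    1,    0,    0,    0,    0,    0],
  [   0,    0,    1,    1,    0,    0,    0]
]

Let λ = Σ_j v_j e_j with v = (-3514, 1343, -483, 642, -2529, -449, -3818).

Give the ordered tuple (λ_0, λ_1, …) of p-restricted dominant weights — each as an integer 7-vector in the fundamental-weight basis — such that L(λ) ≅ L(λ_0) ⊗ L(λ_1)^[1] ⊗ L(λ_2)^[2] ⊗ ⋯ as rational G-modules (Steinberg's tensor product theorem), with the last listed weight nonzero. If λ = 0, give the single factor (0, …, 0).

Compute c_i = Σ_j M_{ij} v_j with v = (-3514, 1343, -483, 642, -2529, -449, -3818):
  c_1 = (0)·(-3514) + (0)·(1343) + (0)·(-483) + (0)·(642) + (-1)·(-2529) + (0)·(-449) + (0)·(-3818) = 2529
  c_2 = (-1)·(-3514) + (-1)·(1343) + (0)·(-483) + (0)·(642) + (0)·(-2529) + (0)·(-449) + (0)·(-3818) = 2171
  c_3 = (1)·(-3514) + (0)·(1343) + (0)·(-483) + (0)·(642) + (0)·(-2529) + (0)·(-449) + (-1)·(-3818) = 304
  c_4 = (1)·(-3514) + (2)·(1343) + (0)·(-483) + (-1)·(642) + (0)·(-2529) + (1)·(-449) + (-1)·(-3818) = 1899
  c_5 = (0)·(-3514) + (2)·(1343) + (0)·(-483) + (0)·(642) + (0)·(-2529) + (1)·(-449) + (0)·(-3818) = 2237
  c_6 = (0)·(-3514) + (1)·(1343) + (0)·(-483) + (0)·(642) + (0)·(-2529) + (0)·(-449) + (0)·(-3818) = 1343
  c_7 = (0)·(-3514) + (0)·(1343) + (1)·(-483) + (1)·(642) + (0)·(-2529) + (0)·(-449) + (0)·(-3818) = 159
Expand coordinatewise in base 5:
  c_1 = 2529 = 4·5^0 + 0·5^1 + 1·5^2 + 0·5^3 + 4·5^4
  c_2 = 2171 = 1·5^0 + 4·5^1 + 1·5^2 + 2·5^3 + 3·5^4
  c_3 = 304 = 4·5^0 + 0·5^1 + 2·5^2 + 2·5^3
  c_4 = 1899 = 4·5^0 + 4·5^1 + 0·5^2 + 0·5^3 + 3·5^4
  c_5 = 2237 = 2·5^0 + 2·5^1 + 4·5^2 + 2·5^3 + 3·5^4
  c_6 = 1343 = 3·5^0 + 3·5^1 + 3·5^2 + 0·5^3 + 2·5^4
  c_7 = 159 = 4·5^0 + 1·5^1 + 1·5^2 + 1·5^3
λ_0 = (4, 1, 4, 4, 2, 3, 4)
λ_1 = (0, 4, 0, 4, 2, 3, 1)
λ_2 = (1, 1, 2, 0, 4, 3, 1)
λ_3 = (0, 2, 2, 0, 2, 0, 1)
λ_4 = (4, 3, 0, 3, 3, 2, 0)

((4, 1, 4, 4, 2, 3, 4), (0, 4, 0, 4, 2, 3, 1), (1, 1, 2, 0, 4, 3, 1), (0, 2, 2, 0, 2, 0, 1), (4, 3, 0, 3, 3, 2, 0))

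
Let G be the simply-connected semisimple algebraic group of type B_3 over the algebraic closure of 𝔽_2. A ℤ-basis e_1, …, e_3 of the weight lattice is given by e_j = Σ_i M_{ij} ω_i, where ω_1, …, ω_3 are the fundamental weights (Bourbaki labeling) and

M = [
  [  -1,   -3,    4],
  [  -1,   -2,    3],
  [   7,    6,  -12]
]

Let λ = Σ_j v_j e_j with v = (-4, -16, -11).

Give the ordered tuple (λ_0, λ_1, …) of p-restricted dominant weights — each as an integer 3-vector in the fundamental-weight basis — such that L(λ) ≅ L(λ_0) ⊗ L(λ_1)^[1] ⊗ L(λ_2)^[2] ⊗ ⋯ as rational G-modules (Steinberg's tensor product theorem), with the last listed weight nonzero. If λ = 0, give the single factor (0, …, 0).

Compute c_i = Σ_j M_{ij} v_j with v = (-4, -16, -11):
  c_1 = -1*-4 + -3*-16 + 4*-11 = 8
  c_2 = -1*-4 + -2*-16 + 3*-11 = 3
  c_3 = 7*-4 + 6*-16 + -12*-11 = 8
Expand coordinatewise in base 2:
  c_1 = 8 = 0·2^0 + 0·2^1 + 0·2^2 + 1·2^3
  c_2 = 3 = 1·2^0 + 1·2^1
  c_3 = 8 = 0·2^0 + 0·2^1 + 0·2^2 + 1·2^3
p-restricted factor λ_0 = (0, 1, 0)
p-restricted factor λ_1 = (0, 1, 0)
p-restricted factor λ_2 = (0, 0, 0)
p-restricted factor λ_3 = (1, 0, 1)

((0, 1, 0), (0, 1, 0), (0, 0, 0), (1, 0, 1))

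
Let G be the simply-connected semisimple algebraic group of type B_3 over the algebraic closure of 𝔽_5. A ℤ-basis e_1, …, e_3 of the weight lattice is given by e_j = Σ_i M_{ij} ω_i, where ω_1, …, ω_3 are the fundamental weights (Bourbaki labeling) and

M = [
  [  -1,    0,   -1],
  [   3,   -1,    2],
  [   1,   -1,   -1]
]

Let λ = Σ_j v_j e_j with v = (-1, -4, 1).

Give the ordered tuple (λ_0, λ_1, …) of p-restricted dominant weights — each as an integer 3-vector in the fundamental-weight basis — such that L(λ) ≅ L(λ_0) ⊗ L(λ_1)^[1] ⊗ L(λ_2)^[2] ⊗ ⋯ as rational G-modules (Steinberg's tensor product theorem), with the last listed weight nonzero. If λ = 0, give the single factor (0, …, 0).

((0, 3, 2),)

Converting to the ω-basis (c_i = row i of M dotted with v = (-1, -4, 1)):
  c_1 = (-1)·(-1) + (0)·(-4) + (-1)·(1) = 0
  c_2 = (3)·(-1) + (-1)·(-4) + (2)·(1) = 3
  c_3 = (1)·(-1) + (-1)·(-4) + (-1)·(1) = 2
Expand coordinatewise in base 5:
  c_1 = 0
  c_2 = 3 = 3·5^0
  c_3 = 2 = 2·5^0
λ_0 = (0, 3, 2)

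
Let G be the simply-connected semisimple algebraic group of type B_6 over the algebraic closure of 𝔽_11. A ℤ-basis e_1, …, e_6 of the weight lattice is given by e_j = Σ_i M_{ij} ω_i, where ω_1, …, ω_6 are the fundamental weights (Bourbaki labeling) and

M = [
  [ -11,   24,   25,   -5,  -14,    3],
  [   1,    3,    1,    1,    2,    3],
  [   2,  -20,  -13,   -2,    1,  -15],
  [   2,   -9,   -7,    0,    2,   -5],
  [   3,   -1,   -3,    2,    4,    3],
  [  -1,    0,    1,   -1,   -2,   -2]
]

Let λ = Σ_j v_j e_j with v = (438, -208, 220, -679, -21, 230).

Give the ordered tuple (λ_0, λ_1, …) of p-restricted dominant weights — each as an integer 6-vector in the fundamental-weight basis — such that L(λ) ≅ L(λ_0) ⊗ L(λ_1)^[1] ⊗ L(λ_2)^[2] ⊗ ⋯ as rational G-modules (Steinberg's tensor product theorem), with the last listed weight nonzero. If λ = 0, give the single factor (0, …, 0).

In the fundamental-weight basis, λ has coordinates c = M·v (v = (438, -208, 220, -679, -21, 230)):
  c_1 = (-11)·(438) + (24)·(-208) + (25)·(220) + (-5)·(-679) + (-14)·(-21) + (3)·(230) = 69
  c_2 = (1)·(438) + (3)·(-208) + (1)·(220) + (1)·(-679) + (2)·(-21) + (3)·(230) = 3
  c_3 = (2)·(438) + (-20)·(-208) + (-13)·(220) + (-2)·(-679) + (1)·(-21) + (-15)·(230) = 63
  c_4 = (2)·(438) + (-9)·(-208) + (-7)·(220) + (0)·(-679) + (2)·(-21) + (-5)·(230) = 16
  c_5 = (3)·(438) + (-1)·(-208) + (-3)·(220) + (2)·(-679) + (4)·(-21) + (3)·(230) = 110
  c_6 = (-1)·(438) + (0)·(-208) + (1)·(220) + (-1)·(-679) + (-2)·(-21) + (-2)·(230) = 43
Writing each c_i in base p = 11:
  c_1 = 69 = 3·11^0 + 6·11^1
  c_2 = 3 = 3·11^0
  c_3 = 63 = 8·11^0 + 5·11^1
  c_4 = 16 = 5·11^0 + 1·11^1
  c_5 = 110 = 0·11^0 + 10·11^1
  c_6 = 43 = 10·11^0 + 3·11^1
λ_0 = (3, 3, 8, 5, 0, 10)
λ_1 = (6, 0, 5, 1, 10, 3)

((3, 3, 8, 5, 0, 10), (6, 0, 5, 1, 10, 3))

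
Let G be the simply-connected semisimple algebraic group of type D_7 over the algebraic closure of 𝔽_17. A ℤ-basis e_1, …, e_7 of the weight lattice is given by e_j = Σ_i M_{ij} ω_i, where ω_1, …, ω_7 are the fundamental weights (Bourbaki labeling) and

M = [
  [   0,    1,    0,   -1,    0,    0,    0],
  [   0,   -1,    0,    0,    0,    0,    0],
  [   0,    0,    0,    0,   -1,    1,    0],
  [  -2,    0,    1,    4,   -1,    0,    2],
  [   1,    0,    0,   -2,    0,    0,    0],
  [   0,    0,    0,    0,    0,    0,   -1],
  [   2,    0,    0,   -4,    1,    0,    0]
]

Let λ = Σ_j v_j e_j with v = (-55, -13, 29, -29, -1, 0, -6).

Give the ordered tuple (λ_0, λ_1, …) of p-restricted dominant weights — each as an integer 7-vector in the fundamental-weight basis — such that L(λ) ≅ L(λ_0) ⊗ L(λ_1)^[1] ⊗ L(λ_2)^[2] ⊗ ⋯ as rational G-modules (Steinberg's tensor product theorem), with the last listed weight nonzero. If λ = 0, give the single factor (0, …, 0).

ω-coordinates c = M·v, v = (-55, -13, 29, -29, -1, 0, -6):
  c_1 = 0*-55 + 1*-13 + 0*29 + -1*-29 + 0*-1 + 0*0 + 0*-6 = 16
  c_2 = 0*-55 + -1*-13 + 0*29 + 0*-29 + 0*-1 + 0*0 + 0*-6 = 13
  c_3 = 0*-55 + 0*-13 + 0*29 + 0*-29 + -1*-1 + 1*0 + 0*-6 = 1
  c_4 = -2*-55 + 0*-13 + 1*29 + 4*-29 + -1*-1 + 0*0 + 2*-6 = 12
  c_5 = 1*-55 + 0*-13 + 0*29 + -2*-29 + 0*-1 + 0*0 + 0*-6 = 3
  c_6 = 0*-55 + 0*-13 + 0*29 + 0*-29 + 0*-1 + 0*0 + -1*-6 = 6
  c_7 = 2*-55 + 0*-13 + 0*29 + -4*-29 + 1*-1 + 0*0 + 0*-6 = 5
Base-17 expansion of each c_i:
  c_1 = 16 = 16·17^0
  c_2 = 13 = 13·17^0
  c_3 = 1 = 1·17^0
  c_4 = 12 = 12·17^0
  c_5 = 3 = 3·17^0
  c_6 = 6 = 6·17^0
  c_7 = 5 = 5·17^0
p-restricted factor λ_0 = (16, 13, 1, 12, 3, 6, 5)

((16, 13, 1, 12, 3, 6, 5),)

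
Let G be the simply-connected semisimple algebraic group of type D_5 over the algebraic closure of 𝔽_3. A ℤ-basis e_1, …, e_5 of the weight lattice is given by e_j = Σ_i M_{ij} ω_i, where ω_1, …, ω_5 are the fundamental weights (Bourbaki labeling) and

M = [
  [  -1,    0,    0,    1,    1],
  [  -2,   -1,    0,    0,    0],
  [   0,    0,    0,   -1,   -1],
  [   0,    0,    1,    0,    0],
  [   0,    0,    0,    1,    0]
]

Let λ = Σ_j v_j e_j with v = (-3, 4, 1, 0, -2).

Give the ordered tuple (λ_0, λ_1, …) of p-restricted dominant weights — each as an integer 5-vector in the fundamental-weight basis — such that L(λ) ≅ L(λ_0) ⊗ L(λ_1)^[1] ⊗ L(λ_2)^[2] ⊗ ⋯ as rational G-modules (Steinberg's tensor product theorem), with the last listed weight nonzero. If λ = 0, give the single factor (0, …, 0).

ω-coordinates c = M·v, v = (-3, 4, 1, 0, -2):
  c_1 = (-1)·(-3) + (0)·(4) + (0)·(1) + (1)·(0) + (1)·(-2) = 1
  c_2 = (-2)·(-3) + (-1)·(4) + (0)·(1) + (0)·(0) + (0)·(-2) = 2
  c_3 = (0)·(-3) + (0)·(4) + (0)·(1) + (-1)·(0) + (-1)·(-2) = 2
  c_4 = (0)·(-3) + (0)·(4) + (1)·(1) + (0)·(0) + (0)·(-2) = 1
  c_5 = (0)·(-3) + (0)·(4) + (0)·(1) + (1)·(0) + (0)·(-2) = 0
Writing each c_i in base p = 3:
  c_1 = 1 = 1·3^0
  c_2 = 2 = 2·3^0
  c_3 = 2 = 2·3^0
  c_4 = 1 = 1·3^0
  c_5 = 0
Factor λ_0 = (1, 2, 2, 1, 0)

((1, 2, 2, 1, 0),)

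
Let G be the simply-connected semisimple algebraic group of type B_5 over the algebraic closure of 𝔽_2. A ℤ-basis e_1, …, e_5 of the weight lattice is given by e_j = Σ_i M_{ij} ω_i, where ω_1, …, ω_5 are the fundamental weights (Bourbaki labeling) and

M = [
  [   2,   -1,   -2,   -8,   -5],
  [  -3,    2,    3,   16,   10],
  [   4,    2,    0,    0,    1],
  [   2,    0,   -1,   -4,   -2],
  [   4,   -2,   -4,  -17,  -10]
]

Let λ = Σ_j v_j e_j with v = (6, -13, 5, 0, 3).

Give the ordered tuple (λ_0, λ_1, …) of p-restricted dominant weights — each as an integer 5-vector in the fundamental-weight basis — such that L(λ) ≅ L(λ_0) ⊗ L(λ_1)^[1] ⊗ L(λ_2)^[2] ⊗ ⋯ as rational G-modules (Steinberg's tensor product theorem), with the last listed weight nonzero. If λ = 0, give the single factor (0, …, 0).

ω-coordinates c = M·v, v = (6, -13, 5, 0, 3):
  c_1 = 2*6 + -1*-13 + -2*5 + -8*0 + -5*3 = 0
  c_2 = -3*6 + 2*-13 + 3*5 + 16*0 + 10*3 = 1
  c_3 = 4*6 + 2*-13 + 0*5 + 0*0 + 1*3 = 1
  c_4 = 2*6 + 0*-13 + -1*5 + -4*0 + -2*3 = 1
  c_5 = 4*6 + -2*-13 + -4*5 + -17*0 + -10*3 = 0
Writing each c_i in base p = 2:
  c_1 = 0
  c_2 = 1 = 1·2^0
  c_3 = 1 = 1·2^0
  c_4 = 1 = 1·2^0
  c_5 = 0
p-restricted factor λ_0 = (0, 1, 1, 1, 0)

((0, 1, 1, 1, 0),)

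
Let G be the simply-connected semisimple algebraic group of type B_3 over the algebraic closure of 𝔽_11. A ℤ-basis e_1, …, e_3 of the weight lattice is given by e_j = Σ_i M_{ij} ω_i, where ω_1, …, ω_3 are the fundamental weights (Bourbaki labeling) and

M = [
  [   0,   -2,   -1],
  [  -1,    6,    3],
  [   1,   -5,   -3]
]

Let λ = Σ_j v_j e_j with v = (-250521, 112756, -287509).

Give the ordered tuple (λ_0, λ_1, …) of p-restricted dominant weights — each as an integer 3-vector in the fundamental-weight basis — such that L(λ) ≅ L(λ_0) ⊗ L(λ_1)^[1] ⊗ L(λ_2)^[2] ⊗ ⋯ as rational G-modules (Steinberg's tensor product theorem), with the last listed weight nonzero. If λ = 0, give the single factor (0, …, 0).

((1, 4, 2), (4, 3, 6), (6, 5, 2), (2, 4, 3), (4, 4, 3))

Change of basis e → ω: c = M·v where v = (-250521, 112756, -287509):
  c_1 = 0*-250521 + -2*112756 + -1*-287509 = 61997
  c_2 = -1*-250521 + 6*112756 + 3*-287509 = 64530
  c_3 = 1*-250521 + -5*112756 + -3*-287509 = 48226
Writing each c_i in base p = 11:
  c_1 = 61997 = 1·11^0 + 4·11^1 + 6·11^2 + 2·11^3 + 4·11^4
  c_2 = 64530 = 4·11^0 + 3·11^1 + 5·11^2 + 4·11^3 + 4·11^4
  c_3 = 48226 = 2·11^0 + 6·11^1 + 2·11^2 + 3·11^3 + 3·11^4
p-restricted factor λ_0 = (1, 4, 2)
p-restricted factor λ_1 = (4, 3, 6)
p-restricted factor λ_2 = (6, 5, 2)
p-restricted factor λ_3 = (2, 4, 3)
p-restricted factor λ_4 = (4, 4, 3)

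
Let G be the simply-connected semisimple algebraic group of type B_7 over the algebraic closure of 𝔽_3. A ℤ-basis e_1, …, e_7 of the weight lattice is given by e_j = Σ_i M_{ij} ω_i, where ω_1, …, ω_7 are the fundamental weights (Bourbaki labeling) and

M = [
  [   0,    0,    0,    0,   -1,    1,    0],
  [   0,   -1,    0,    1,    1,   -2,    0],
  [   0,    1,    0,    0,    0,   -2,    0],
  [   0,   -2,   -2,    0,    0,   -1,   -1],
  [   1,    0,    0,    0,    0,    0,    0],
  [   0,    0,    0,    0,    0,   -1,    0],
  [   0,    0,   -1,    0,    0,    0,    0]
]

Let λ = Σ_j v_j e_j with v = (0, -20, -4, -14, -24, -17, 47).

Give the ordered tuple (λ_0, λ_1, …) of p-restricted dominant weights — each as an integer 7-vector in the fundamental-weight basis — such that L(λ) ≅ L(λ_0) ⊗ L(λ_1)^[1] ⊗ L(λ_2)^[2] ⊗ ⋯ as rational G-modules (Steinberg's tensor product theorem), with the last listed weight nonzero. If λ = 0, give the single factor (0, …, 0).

((1, 1, 2, 0, 0, 2, 1), (2, 2, 1, 0, 0, 2, 1), (0, 1, 1, 2, 0, 1, 0))

In the fundamental-weight basis, λ has coordinates c = M·v (v = (0, -20, -4, -14, -24, -17, 47)):
  c_1 = 0·0 + (0)·(-20) + (0)·(-4) + (0)·(-14) + (-1)·(-24) + (1)·(-17) + 0·47 = 7
  c_2 = 0·0 + (-1)·(-20) + (0)·(-4) + (1)·(-14) + (1)·(-24) + (-2)·(-17) + 0·47 = 16
  c_3 = 0·0 + (1)·(-20) + (0)·(-4) + (0)·(-14) + (0)·(-24) + (-2)·(-17) + 0·47 = 14
  c_4 = 0·0 + (-2)·(-20) + (-2)·(-4) + (0)·(-14) + (0)·(-24) + (-1)·(-17) + (-1)·(47) = 18
  c_5 = 1·0 + (0)·(-20) + (0)·(-4) + (0)·(-14) + (0)·(-24) + (0)·(-17) + 0·47 = 0
  c_6 = 0·0 + (0)·(-20) + (0)·(-4) + (0)·(-14) + (0)·(-24) + (-1)·(-17) + 0·47 = 17
  c_7 = 0·0 + (0)·(-20) + (-1)·(-4) + (0)·(-14) + (0)·(-24) + (0)·(-17) + 0·47 = 4
p = 3; digits c_i = Σ_j d_{ij}·3^j, 0 ≤ d_{ij} < 3:
  c_1 = 7 = 1·3^0 + 2·3^1
  c_2 = 16 = 1·3^0 + 2·3^1 + 1·3^2
  c_3 = 14 = 2·3^0 + 1·3^1 + 1·3^2
  c_4 = 18 = 0·3^0 + 0·3^1 + 2·3^2
  c_5 = 0
  c_6 = 17 = 2·3^0 + 2·3^1 + 1·3^2
  c_7 = 4 = 1·3^0 + 1·3^1
λ_0 = (1, 1, 2, 0, 0, 2, 1)
λ_1 = (2, 2, 1, 0, 0, 2, 1)
λ_2 = (0, 1, 1, 2, 0, 1, 0)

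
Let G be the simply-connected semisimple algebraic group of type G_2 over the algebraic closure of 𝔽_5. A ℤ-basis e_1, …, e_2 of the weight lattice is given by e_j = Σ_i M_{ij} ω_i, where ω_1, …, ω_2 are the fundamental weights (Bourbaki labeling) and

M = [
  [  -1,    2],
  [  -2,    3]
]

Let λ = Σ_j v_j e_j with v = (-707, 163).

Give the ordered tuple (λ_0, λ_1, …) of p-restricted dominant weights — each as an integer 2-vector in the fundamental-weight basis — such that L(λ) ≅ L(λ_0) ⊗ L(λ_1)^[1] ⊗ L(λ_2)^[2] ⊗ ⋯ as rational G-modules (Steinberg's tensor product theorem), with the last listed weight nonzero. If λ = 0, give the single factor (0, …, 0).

((3, 3), (1, 0), (1, 1), (3, 0), (1, 3))

ω-coordinates c = M·v, v = (-707, 163):
  c_1 = (-1)·(-707) + 2·163 = 1033
  c_2 = (-2)·(-707) + 3·163 = 1903
Base-5 expansion of each c_i:
  c_1 = 1033 = 3·5^0 + 1·5^1 + 1·5^2 + 3·5^3 + 1·5^4
  c_2 = 1903 = 3·5^0 + 0·5^1 + 1·5^2 + 0·5^3 + 3·5^4
λ_0 = (3, 3)
λ_1 = (1, 0)
λ_2 = (1, 1)
λ_3 = (3, 0)
λ_4 = (1, 3)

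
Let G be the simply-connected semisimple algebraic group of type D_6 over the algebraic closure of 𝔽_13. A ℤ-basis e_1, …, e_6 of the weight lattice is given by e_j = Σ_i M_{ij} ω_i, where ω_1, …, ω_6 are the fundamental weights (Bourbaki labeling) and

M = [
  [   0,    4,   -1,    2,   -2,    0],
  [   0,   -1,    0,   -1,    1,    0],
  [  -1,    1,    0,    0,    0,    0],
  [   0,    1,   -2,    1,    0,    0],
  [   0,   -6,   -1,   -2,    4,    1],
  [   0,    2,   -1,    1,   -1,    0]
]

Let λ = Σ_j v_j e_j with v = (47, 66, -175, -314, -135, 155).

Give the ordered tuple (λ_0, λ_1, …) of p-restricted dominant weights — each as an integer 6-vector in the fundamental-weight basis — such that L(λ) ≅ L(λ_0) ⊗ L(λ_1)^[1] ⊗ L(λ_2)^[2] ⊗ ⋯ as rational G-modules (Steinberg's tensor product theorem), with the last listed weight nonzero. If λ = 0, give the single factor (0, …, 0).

((3, 9, 6, 11, 9, 11), (6, 8, 1, 7, 1, 9))

Converting to the ω-basis (c_i = row i of M dotted with v = (47, 66, -175, -314, -135, 155)):
  c_1 = 0·47 + 4·66 + (-1)·(-175) + (2)·(-314) + (-2)·(-135) + 0·155 = 81
  c_2 = 0·47 + (-1)·(66) + (0)·(-175) + (-1)·(-314) + (1)·(-135) + 0·155 = 113
  c_3 = (-1)·(47) + 1·66 + (0)·(-175) + (0)·(-314) + (0)·(-135) + 0·155 = 19
  c_4 = 0·47 + 1·66 + (-2)·(-175) + (1)·(-314) + (0)·(-135) + 0·155 = 102
  c_5 = 0·47 + (-6)·(66) + (-1)·(-175) + (-2)·(-314) + (4)·(-135) + 1·155 = 22
  c_6 = 0·47 + 2·66 + (-1)·(-175) + (1)·(-314) + (-1)·(-135) + 0·155 = 128
Writing each c_i in base p = 13:
  c_1 = 81 = 3·13^0 + 6·13^1
  c_2 = 113 = 9·13^0 + 8·13^1
  c_3 = 19 = 6·13^0 + 1·13^1
  c_4 = 102 = 11·13^0 + 7·13^1
  c_5 = 22 = 9·13^0 + 1·13^1
  c_6 = 128 = 11·13^0 + 9·13^1
Factor λ_0 = (3, 9, 6, 11, 9, 11)
Factor λ_1 = (6, 8, 1, 7, 1, 9)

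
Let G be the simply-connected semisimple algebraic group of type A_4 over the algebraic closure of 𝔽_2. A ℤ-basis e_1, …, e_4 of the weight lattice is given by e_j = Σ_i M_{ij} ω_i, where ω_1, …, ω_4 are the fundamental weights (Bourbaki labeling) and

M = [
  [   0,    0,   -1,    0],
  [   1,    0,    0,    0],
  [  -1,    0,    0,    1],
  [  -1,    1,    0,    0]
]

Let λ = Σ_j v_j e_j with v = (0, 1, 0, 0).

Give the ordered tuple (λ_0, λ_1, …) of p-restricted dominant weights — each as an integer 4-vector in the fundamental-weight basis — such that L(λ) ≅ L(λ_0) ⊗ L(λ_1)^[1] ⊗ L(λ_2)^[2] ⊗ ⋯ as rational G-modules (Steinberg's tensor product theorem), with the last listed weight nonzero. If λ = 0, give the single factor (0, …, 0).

ω-coordinates c = M·v, v = (0, 1, 0, 0):
  c_1 = 0*0 + 0*1 + -1*0 + 0*0 = 0
  c_2 = 1*0 + 0*1 + 0*0 + 0*0 = 0
  c_3 = -1*0 + 0*1 + 0*0 + 1*0 = 0
  c_4 = -1*0 + 1*1 + 0*0 + 0*0 = 1
Base-2 expansion of each c_i:
  c_1 = 0
  c_2 = 0
  c_3 = 0
  c_4 = 1 = 1·2^0
p-restricted factor λ_0 = (0, 0, 0, 1)

((0, 0, 0, 1),)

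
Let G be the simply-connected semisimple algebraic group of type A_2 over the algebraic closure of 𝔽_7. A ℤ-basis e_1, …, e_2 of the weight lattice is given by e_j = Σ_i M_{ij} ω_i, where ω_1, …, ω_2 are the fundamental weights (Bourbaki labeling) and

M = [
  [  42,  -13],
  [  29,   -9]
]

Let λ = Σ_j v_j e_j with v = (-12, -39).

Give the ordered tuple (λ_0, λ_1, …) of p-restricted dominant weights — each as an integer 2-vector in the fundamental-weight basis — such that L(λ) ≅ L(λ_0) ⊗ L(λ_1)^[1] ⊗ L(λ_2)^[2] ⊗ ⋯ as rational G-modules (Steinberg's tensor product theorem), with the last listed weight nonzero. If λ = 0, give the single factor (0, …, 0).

Converting to the ω-basis (c_i = row i of M dotted with v = (-12, -39)):
  c_1 = (42)·(-12) + (-13)·(-39) = 3
  c_2 = (29)·(-12) + (-9)·(-39) = 3
Base-7 expansion of each c_i:
  c_1 = 3 = 3·7^0
  c_2 = 3 = 3·7^0
p-restricted factor λ_0 = (3, 3)

((3, 3),)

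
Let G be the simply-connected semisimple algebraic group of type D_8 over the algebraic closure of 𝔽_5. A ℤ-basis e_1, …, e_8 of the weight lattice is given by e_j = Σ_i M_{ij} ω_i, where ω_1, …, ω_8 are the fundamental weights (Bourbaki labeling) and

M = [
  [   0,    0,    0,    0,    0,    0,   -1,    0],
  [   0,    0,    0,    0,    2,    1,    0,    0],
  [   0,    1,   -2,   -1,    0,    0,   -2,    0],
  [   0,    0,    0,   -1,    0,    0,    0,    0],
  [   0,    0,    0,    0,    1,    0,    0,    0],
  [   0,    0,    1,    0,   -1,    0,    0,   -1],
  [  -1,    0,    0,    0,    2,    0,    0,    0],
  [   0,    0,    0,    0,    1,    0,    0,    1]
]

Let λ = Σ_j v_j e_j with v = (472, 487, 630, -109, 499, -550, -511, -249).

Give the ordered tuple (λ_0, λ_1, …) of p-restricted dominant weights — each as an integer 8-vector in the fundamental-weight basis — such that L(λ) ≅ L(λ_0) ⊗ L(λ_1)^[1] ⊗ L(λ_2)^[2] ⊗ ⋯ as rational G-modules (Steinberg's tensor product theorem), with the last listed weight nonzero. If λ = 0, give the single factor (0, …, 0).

((1, 3, 3, 4, 4, 0, 1, 0), (2, 4, 1, 1, 4, 1, 0, 0), (0, 2, 4, 4, 4, 0, 1, 0), (4, 3, 2, 0, 3, 3, 4, 2))

Compute c_i = Σ_j M_{ij} v_j with v = (472, 487, 630, -109, 499, -550, -511, -249):
  c_1 = (0)·(472) + (0)·(487) + (0)·(630) + (0)·(-109) + (0)·(499) + (0)·(-550) + (-1)·(-511) + (0)·(-249) = 511
  c_2 = (0)·(472) + (0)·(487) + (0)·(630) + (0)·(-109) + (2)·(499) + (1)·(-550) + (0)·(-511) + (0)·(-249) = 448
  c_3 = (0)·(472) + (1)·(487) + (-2)·(630) + (-1)·(-109) + (0)·(499) + (0)·(-550) + (-2)·(-511) + (0)·(-249) = 358
  c_4 = (0)·(472) + (0)·(487) + (0)·(630) + (-1)·(-109) + (0)·(499) + (0)·(-550) + (0)·(-511) + (0)·(-249) = 109
  c_5 = (0)·(472) + (0)·(487) + (0)·(630) + (0)·(-109) + (1)·(499) + (0)·(-550) + (0)·(-511) + (0)·(-249) = 499
  c_6 = (0)·(472) + (0)·(487) + (1)·(630) + (0)·(-109) + (-1)·(499) + (0)·(-550) + (0)·(-511) + (-1)·(-249) = 380
  c_7 = (-1)·(472) + (0)·(487) + (0)·(630) + (0)·(-109) + (2)·(499) + (0)·(-550) + (0)·(-511) + (0)·(-249) = 526
  c_8 = (0)·(472) + (0)·(487) + (0)·(630) + (0)·(-109) + (1)·(499) + (0)·(-550) + (0)·(-511) + (1)·(-249) = 250
p = 5; digits c_i = Σ_j d_{ij}·5^j, 0 ≤ d_{ij} < 5:
  c_1 = 511 = 1·5^0 + 2·5^1 + 0·5^2 + 4·5^3
  c_2 = 448 = 3·5^0 + 4·5^1 + 2·5^2 + 3·5^3
  c_3 = 358 = 3·5^0 + 1·5^1 + 4·5^2 + 2·5^3
  c_4 = 109 = 4·5^0 + 1·5^1 + 4·5^2
  c_5 = 499 = 4·5^0 + 4·5^1 + 4·5^2 + 3·5^3
  c_6 = 380 = 0·5^0 + 1·5^1 + 0·5^2 + 3·5^3
  c_7 = 526 = 1·5^0 + 0·5^1 + 1·5^2 + 4·5^3
  c_8 = 250 = 0·5^0 + 0·5^1 + 0·5^2 + 2·5^3
λ_0 = (1, 3, 3, 4, 4, 0, 1, 0)
λ_1 = (2, 4, 1, 1, 4, 1, 0, 0)
λ_2 = (0, 2, 4, 4, 4, 0, 1, 0)
λ_3 = (4, 3, 2, 0, 3, 3, 4, 2)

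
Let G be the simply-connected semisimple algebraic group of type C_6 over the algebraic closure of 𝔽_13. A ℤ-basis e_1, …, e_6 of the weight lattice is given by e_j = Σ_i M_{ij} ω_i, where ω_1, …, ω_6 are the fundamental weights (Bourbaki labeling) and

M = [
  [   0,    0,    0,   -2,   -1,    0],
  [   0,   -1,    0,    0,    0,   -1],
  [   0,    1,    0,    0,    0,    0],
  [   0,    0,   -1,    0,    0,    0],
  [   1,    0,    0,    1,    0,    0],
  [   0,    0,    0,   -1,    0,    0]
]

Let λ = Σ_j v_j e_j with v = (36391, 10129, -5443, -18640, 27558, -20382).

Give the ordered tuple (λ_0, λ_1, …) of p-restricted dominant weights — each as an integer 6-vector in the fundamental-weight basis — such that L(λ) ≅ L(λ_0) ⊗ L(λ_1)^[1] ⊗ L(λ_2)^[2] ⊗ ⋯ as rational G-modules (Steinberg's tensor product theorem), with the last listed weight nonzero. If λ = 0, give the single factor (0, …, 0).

((11, 9, 2, 9, 6, 11), (6, 8, 12, 2, 0, 3), (5, 8, 7, 6, 1, 6), (4, 4, 4, 2, 8, 8))

In the fundamental-weight basis, λ has coordinates c = M·v (v = (36391, 10129, -5443, -18640, 27558, -20382)):
  c_1 = 0·36391 + 0·10129 + (0)·(-5443) + (-2)·(-18640) + (-1)·(27558) + (0)·(-20382) = 9722
  c_2 = 0·36391 + (-1)·(10129) + (0)·(-5443) + (0)·(-18640) + 0·27558 + (-1)·(-20382) = 10253
  c_3 = 0·36391 + 1·10129 + (0)·(-5443) + (0)·(-18640) + 0·27558 + (0)·(-20382) = 10129
  c_4 = 0·36391 + 0·10129 + (-1)·(-5443) + (0)·(-18640) + 0·27558 + (0)·(-20382) = 5443
  c_5 = 1·36391 + 0·10129 + (0)·(-5443) + (1)·(-18640) + 0·27558 + (0)·(-20382) = 17751
  c_6 = 0·36391 + 0·10129 + (0)·(-5443) + (-1)·(-18640) + 0·27558 + (0)·(-20382) = 18640
Base-13 expansion of each c_i:
  c_1 = 9722 = 11·13^0 + 6·13^1 + 5·13^2 + 4·13^3
  c_2 = 10253 = 9·13^0 + 8·13^1 + 8·13^2 + 4·13^3
  c_3 = 10129 = 2·13^0 + 12·13^1 + 7·13^2 + 4·13^3
  c_4 = 5443 = 9·13^0 + 2·13^1 + 6·13^2 + 2·13^3
  c_5 = 17751 = 6·13^0 + 0·13^1 + 1·13^2 + 8·13^3
  c_6 = 18640 = 11·13^0 + 3·13^1 + 6·13^2 + 8·13^3
λ_0 = (11, 9, 2, 9, 6, 11)
λ_1 = (6, 8, 12, 2, 0, 3)
λ_2 = (5, 8, 7, 6, 1, 6)
λ_3 = (4, 4, 4, 2, 8, 8)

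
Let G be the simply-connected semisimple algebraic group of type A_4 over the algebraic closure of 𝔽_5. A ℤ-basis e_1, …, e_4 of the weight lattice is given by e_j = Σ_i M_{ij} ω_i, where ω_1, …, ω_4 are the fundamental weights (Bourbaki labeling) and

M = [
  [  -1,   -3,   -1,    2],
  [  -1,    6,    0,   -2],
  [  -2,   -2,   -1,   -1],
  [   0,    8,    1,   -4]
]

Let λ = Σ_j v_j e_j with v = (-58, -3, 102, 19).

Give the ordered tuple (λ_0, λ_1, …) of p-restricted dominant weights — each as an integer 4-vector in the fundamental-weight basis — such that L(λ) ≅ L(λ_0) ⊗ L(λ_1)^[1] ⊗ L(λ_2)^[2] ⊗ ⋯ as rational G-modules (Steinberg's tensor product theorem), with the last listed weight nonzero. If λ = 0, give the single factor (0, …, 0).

((3, 2, 1, 2),)

Change of basis e → ω: c = M·v where v = (-58, -3, 102, 19):
  c_1 = (-1)·(-58) + (-3)·(-3) + (-1)·(102) + 2·19 = 3
  c_2 = (-1)·(-58) + (6)·(-3) + 0·102 + (-2)·(19) = 2
  c_3 = (-2)·(-58) + (-2)·(-3) + (-1)·(102) + (-1)·(19) = 1
  c_4 = (0)·(-58) + (8)·(-3) + 1·102 + (-4)·(19) = 2
Expand coordinatewise in base 5:
  c_1 = 3 = 3·5^0
  c_2 = 2 = 2·5^0
  c_3 = 1 = 1·5^0
  c_4 = 2 = 2·5^0
p-restricted factor λ_0 = (3, 2, 1, 2)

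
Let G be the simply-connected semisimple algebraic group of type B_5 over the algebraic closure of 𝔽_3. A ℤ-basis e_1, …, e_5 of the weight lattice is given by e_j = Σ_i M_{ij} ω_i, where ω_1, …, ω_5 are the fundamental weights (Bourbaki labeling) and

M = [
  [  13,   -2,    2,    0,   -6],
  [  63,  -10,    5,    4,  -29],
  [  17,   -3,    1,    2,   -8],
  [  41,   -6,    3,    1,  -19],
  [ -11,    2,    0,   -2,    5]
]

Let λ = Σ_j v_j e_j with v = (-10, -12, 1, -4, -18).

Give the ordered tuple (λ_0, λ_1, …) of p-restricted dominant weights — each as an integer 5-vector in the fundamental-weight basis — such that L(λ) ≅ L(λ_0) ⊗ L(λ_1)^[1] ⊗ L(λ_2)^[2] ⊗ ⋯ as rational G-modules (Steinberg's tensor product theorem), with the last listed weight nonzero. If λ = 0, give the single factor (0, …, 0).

Change of basis e → ω: c = M·v where v = (-10, -12, 1, -4, -18):
  c_1 = 13*-10 + -2*-12 + 2*1 + 0*-4 + -6*-18 = 4
  c_2 = 63*-10 + -10*-12 + 5*1 + 4*-4 + -29*-18 = 1
  c_3 = 17*-10 + -3*-12 + 1*1 + 2*-4 + -8*-18 = 3
  c_4 = 41*-10 + -6*-12 + 3*1 + 1*-4 + -19*-18 = 3
  c_5 = -11*-10 + 2*-12 + 0*1 + -2*-4 + 5*-18 = 4
Base-3 expansion of each c_i:
  c_1 = 4 = 1·3^0 + 1·3^1
  c_2 = 1 = 1·3^0
  c_3 = 3 = 0·3^0 + 1·3^1
  c_4 = 3 = 0·3^0 + 1·3^1
  c_5 = 4 = 1·3^0 + 1·3^1
λ_0 = (1, 1, 0, 0, 1)
λ_1 = (1, 0, 1, 1, 1)

((1, 1, 0, 0, 1), (1, 0, 1, 1, 1))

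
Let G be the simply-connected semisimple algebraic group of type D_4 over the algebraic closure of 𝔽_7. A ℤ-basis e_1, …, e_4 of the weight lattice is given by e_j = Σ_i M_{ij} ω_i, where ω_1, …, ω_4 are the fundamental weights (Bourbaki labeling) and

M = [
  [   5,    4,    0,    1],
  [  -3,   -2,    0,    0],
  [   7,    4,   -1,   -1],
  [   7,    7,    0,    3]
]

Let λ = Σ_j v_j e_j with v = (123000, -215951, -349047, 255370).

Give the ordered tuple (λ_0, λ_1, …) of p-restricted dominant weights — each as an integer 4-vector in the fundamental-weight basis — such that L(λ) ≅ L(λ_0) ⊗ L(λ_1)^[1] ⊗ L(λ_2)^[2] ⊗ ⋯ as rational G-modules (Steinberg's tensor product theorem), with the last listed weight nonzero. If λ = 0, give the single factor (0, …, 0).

ω-coordinates c = M·v, v = (123000, -215951, -349047, 255370):
  c_1 = (5)·(123000) + (4)·(-215951) + (0)·(-349047) + (1)·(255370) = 6566
  c_2 = (-3)·(123000) + (-2)·(-215951) + (0)·(-349047) + (0)·(255370) = 62902
  c_3 = (7)·(123000) + (4)·(-215951) + (-1)·(-349047) + (-1)·(255370) = 90873
  c_4 = (7)·(123000) + (7)·(-215951) + (0)·(-349047) + (3)·(255370) = 115453
Base-7 expansion of each c_i:
  c_1 = 6566 = 0·7^0 + 0·7^1 + 1·7^2 + 5·7^3 + 2·7^4
  c_2 = 62902 = 0·7^0 + 5·7^1 + 2·7^2 + 1·7^3 + 5·7^4 + 3·7^5
  c_3 = 90873 = 6·7^0 + 3·7^1 + 6·7^2 + 5·7^3 + 2·7^4 + 5·7^5
  c_4 = 115453 = 2·7^0 + 1·7^1 + 4·7^2 + 0·7^3 + 6·7^4 + 6·7^5
p-restricted factor λ_0 = (0, 0, 6, 2)
p-restricted factor λ_1 = (0, 5, 3, 1)
p-restricted factor λ_2 = (1, 2, 6, 4)
p-restricted factor λ_3 = (5, 1, 5, 0)
p-restricted factor λ_4 = (2, 5, 2, 6)
p-restricted factor λ_5 = (0, 3, 5, 6)

((0, 0, 6, 2), (0, 5, 3, 1), (1, 2, 6, 4), (5, 1, 5, 0), (2, 5, 2, 6), (0, 3, 5, 6))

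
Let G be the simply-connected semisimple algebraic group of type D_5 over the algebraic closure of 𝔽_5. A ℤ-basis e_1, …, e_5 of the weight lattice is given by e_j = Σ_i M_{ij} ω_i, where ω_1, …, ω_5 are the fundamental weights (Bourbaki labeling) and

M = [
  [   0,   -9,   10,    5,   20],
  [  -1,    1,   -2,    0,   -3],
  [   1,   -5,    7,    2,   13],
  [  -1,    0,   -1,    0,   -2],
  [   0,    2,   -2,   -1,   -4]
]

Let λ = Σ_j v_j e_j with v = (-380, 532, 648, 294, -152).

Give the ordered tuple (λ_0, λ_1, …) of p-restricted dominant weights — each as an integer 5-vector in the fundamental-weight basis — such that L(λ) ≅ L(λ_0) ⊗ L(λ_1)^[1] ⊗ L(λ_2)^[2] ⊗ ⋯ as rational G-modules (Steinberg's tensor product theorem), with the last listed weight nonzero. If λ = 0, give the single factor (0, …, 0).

Compute c_i = Σ_j M_{ij} v_j with v = (-380, 532, 648, 294, -152):
  c_1 = (0)·(-380) + (-9)·(532) + (10)·(648) + (5)·(294) + (20)·(-152) = 122
  c_2 = (-1)·(-380) + (1)·(532) + (-2)·(648) + (0)·(294) + (-3)·(-152) = 72
  c_3 = (1)·(-380) + (-5)·(532) + (7)·(648) + (2)·(294) + (13)·(-152) = 108
  c_4 = (-1)·(-380) + (0)·(532) + (-1)·(648) + (0)·(294) + (-2)·(-152) = 36
  c_5 = (0)·(-380) + (2)·(532) + (-2)·(648) + (-1)·(294) + (-4)·(-152) = 82
Writing each c_i in base p = 5:
  c_1 = 122 = 2·5^0 + 4·5^1 + 4·5^2
  c_2 = 72 = 2·5^0 + 4·5^1 + 2·5^2
  c_3 = 108 = 3·5^0 + 1·5^1 + 4·5^2
  c_4 = 36 = 1·5^0 + 2·5^1 + 1·5^2
  c_5 = 82 = 2·5^0 + 1·5^1 + 3·5^2
p-restricted factor λ_0 = (2, 2, 3, 1, 2)
p-restricted factor λ_1 = (4, 4, 1, 2, 1)
p-restricted factor λ_2 = (4, 2, 4, 1, 3)

((2, 2, 3, 1, 2), (4, 4, 1, 2, 1), (4, 2, 4, 1, 3))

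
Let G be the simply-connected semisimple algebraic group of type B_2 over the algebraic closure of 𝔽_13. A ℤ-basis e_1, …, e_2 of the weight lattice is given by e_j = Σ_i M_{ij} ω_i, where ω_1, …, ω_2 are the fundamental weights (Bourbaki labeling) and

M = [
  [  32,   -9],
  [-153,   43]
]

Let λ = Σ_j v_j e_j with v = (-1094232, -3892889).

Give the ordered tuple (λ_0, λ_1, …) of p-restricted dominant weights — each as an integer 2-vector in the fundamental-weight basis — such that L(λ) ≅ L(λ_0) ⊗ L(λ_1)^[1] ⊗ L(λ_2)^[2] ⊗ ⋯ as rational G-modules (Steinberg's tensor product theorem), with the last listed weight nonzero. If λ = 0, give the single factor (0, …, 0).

((11, 12), (9, 8), (4, 7), (9, 10))

Compute c_i = Σ_j M_{ij} v_j with v = (-1094232, -3892889):
  c_1 = (32)·(-1094232) + (-9)·(-3892889) = 20577
  c_2 = (-153)·(-1094232) + (43)·(-3892889) = 23269
Expand coordinatewise in base 13:
  c_1 = 20577 = 11·13^0 + 9·13^1 + 4·13^2 + 9·13^3
  c_2 = 23269 = 12·13^0 + 8·13^1 + 7·13^2 + 10·13^3
Factor λ_0 = (11, 12)
Factor λ_1 = (9, 8)
Factor λ_2 = (4, 7)
Factor λ_3 = (9, 10)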